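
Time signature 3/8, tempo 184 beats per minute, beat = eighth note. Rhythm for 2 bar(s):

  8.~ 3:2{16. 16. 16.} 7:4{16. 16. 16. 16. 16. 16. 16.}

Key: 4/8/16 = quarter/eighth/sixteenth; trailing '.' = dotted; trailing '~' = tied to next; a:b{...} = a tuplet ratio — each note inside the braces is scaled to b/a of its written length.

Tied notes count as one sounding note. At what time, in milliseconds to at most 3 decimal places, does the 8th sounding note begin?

note 8 onset = 33/7b = 1537.267ms

1. 0.0ms @ 0 + 652.174ms (2)
2. 652.174ms @ 2 + 163.043ms (1/2)
3. 815.217ms @ 5/2 + 163.043ms (1/2)
4. 978.261ms @ 3 + 139.752ms (3/7)
5. 1118.012ms @ 24/7 + 139.752ms (3/7)
6. 1257.764ms @ 27/7 + 139.752ms (3/7)
7. 1397.516ms @ 30/7 + 139.752ms (3/7)
8. 1537.267ms @ 33/7 + 139.752ms (3/7)
9. 1677.019ms @ 36/7 + 139.752ms (3/7)
10. 1816.77ms @ 39/7 + 139.752ms (3/7)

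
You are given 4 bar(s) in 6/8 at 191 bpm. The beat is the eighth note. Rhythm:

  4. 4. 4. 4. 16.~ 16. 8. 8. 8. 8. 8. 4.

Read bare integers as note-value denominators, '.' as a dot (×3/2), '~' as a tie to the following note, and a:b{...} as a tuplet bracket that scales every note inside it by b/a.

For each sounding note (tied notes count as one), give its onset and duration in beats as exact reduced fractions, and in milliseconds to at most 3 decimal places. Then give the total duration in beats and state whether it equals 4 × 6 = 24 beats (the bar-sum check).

1) 0.0ms=0b +942.408ms=3b
2) 942.408ms=3b +942.408ms=3b
3) 1884.817ms=6b +942.408ms=3b
4) 2827.225ms=9b +942.408ms=3b
5) 3769.634ms=12b +471.204ms=3/2b
6) 4240.838ms=27/2b +471.204ms=3/2b
7) 4712.042ms=15b +471.204ms=3/2b
8) 5183.246ms=33/2b +471.204ms=3/2b
9) 5654.45ms=18b +471.204ms=3/2b
10) 6125.654ms=39/2b +471.204ms=3/2b
11) 6596.859ms=21b +942.408ms=3b
Σ=24b of 24 (191bpm 6/8) — PASS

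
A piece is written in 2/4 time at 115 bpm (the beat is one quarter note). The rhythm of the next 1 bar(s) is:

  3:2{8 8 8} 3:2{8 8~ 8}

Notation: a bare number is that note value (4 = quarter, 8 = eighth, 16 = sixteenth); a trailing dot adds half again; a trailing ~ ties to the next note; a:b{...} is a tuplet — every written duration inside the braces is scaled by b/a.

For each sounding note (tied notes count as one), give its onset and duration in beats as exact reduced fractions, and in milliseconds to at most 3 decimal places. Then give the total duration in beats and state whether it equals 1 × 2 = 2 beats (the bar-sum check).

1) 0.0ms=0b +173.913ms=1/3b
2) 173.913ms=1/3b +173.913ms=1/3b
3) 347.826ms=2/3b +173.913ms=1/3b
4) 521.739ms=1b +173.913ms=1/3b
5) 695.652ms=4/3b +347.826ms=2/3b
Σ=2b of 2 (115bpm 2/4) — PASS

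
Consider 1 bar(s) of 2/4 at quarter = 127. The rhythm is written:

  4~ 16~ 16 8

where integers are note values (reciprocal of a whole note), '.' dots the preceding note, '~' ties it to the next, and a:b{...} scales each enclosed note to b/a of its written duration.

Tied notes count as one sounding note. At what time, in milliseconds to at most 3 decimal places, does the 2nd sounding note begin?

1. 0.0ms @ 0 + 708.661ms (3/2)
2. 708.661ms @ 3/2 + 236.22ms (1/2)

note 2 onset = 3/2b = 708.661ms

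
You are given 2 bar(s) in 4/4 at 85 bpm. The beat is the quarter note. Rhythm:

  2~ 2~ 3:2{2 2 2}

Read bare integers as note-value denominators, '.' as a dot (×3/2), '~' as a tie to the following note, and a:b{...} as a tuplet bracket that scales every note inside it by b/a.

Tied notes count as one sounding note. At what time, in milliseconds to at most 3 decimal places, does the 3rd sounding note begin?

note 3 onset = 20/3b = 4705.882ms

1. 0.0ms @ 0 + 3764.706ms (16/3)
2. 3764.706ms @ 16/3 + 941.176ms (4/3)
3. 4705.882ms @ 20/3 + 941.176ms (4/3)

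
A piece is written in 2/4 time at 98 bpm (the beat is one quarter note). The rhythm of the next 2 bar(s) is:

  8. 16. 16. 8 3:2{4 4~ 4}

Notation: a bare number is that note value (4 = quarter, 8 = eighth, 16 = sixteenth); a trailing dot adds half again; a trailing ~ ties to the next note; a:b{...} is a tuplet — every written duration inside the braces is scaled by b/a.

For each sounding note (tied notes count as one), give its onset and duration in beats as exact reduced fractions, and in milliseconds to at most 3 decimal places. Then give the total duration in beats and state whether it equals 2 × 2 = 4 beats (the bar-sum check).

1) 0.0ms=0b +459.184ms=3/4b
2) 459.184ms=3/4b +229.592ms=3/8b
3) 688.776ms=9/8b +229.592ms=3/8b
4) 918.367ms=3/2b +306.122ms=1/2b
5) 1224.49ms=2b +408.163ms=2/3b
6) 1632.653ms=8/3b +816.327ms=4/3b
Σ=4b of 4 (98bpm 2/4) — PASS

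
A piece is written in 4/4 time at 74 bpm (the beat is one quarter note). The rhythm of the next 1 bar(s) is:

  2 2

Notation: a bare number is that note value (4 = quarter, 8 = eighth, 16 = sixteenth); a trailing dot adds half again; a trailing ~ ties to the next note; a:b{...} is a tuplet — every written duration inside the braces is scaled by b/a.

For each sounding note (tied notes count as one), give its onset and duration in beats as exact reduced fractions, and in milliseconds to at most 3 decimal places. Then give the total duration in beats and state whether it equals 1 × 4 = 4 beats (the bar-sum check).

1) 0.0ms=0b +1621.622ms=2b
2) 1621.622ms=2b +1621.622ms=2b
Σ=4b of 4 (74bpm 4/4) — PASS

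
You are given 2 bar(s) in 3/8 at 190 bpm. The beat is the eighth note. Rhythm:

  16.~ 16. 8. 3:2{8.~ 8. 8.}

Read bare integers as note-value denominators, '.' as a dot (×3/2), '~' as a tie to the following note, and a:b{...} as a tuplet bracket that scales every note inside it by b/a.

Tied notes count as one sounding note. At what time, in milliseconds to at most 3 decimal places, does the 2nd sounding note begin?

note 2 onset = 3/2b = 473.684ms

1. 0.0ms @ 0 + 473.684ms (3/2)
2. 473.684ms @ 3/2 + 473.684ms (3/2)
3. 947.368ms @ 3 + 631.579ms (2)
4. 1578.947ms @ 5 + 315.789ms (1)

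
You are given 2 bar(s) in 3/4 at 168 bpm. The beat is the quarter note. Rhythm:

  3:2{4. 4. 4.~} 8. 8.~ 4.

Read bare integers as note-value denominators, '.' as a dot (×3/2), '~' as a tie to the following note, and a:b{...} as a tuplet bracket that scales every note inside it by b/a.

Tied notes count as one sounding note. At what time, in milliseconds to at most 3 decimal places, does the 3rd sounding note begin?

note 3 onset = 2b = 714.286ms

1. 0.0ms @ 0 + 357.143ms (1)
2. 357.143ms @ 1 + 357.143ms (1)
3. 714.286ms @ 2 + 625.0ms (7/4)
4. 1339.286ms @ 15/4 + 803.571ms (9/4)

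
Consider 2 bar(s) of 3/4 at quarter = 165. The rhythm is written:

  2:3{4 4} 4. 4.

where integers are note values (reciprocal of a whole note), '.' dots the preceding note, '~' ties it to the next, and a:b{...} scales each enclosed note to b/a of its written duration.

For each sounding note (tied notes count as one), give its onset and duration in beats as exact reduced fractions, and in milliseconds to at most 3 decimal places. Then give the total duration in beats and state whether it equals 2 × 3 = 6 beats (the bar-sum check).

1) 0.0ms=0b +545.455ms=3/2b
2) 545.455ms=3/2b +545.455ms=3/2b
3) 1090.909ms=3b +545.455ms=3/2b
4) 1636.364ms=9/2b +545.455ms=3/2b
Σ=6b of 6 (165bpm 3/4) — PASS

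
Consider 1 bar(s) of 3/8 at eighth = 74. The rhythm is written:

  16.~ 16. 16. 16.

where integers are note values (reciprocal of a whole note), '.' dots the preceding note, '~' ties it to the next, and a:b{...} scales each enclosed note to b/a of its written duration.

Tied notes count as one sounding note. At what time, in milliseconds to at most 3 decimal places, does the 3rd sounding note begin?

note 3 onset = 9/4b = 1824.324ms

1. 0.0ms @ 0 + 1216.216ms (3/2)
2. 1216.216ms @ 3/2 + 608.108ms (3/4)
3. 1824.324ms @ 9/4 + 608.108ms (3/4)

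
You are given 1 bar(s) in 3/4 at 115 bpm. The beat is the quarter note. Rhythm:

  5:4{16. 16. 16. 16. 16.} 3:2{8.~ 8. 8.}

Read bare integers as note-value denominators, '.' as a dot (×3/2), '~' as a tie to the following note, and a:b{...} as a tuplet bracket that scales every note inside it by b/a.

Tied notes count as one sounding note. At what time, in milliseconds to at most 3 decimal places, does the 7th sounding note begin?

note 7 onset = 5/2b = 1304.348ms

1. 0.0ms @ 0 + 156.522ms (3/10)
2. 156.522ms @ 3/10 + 156.522ms (3/10)
3. 313.043ms @ 3/5 + 156.522ms (3/10)
4. 469.565ms @ 9/10 + 156.522ms (3/10)
5. 626.087ms @ 6/5 + 156.522ms (3/10)
6. 782.609ms @ 3/2 + 521.739ms (1)
7. 1304.348ms @ 5/2 + 260.87ms (1/2)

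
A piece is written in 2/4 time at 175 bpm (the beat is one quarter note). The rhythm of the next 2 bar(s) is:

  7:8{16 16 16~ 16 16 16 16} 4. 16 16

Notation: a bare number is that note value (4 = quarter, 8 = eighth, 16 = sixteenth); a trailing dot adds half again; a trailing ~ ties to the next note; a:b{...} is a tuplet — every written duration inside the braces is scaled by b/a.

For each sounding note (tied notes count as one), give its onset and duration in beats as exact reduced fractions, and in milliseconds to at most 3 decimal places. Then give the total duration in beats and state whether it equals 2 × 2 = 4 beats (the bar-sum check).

1) 0.0ms=0b +97.959ms=2/7b
2) 97.959ms=2/7b +97.959ms=2/7b
3) 195.918ms=4/7b +195.918ms=4/7b
4) 391.837ms=8/7b +97.959ms=2/7b
5) 489.796ms=10/7b +97.959ms=2/7b
6) 587.755ms=12/7b +97.959ms=2/7b
7) 685.714ms=2b +514.286ms=3/2b
8) 1200.0ms=7/2b +85.714ms=1/4b
9) 1285.714ms=15/4b +85.714ms=1/4b
Σ=4b of 4 (175bpm 2/4) — PASS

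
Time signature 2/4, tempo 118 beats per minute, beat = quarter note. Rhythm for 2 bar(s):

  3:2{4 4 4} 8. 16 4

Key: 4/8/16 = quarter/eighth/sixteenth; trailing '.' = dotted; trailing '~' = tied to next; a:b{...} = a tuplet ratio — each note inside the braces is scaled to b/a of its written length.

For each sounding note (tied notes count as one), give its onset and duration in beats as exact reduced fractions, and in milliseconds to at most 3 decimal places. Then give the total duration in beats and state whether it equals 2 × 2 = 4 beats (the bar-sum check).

1) 0.0ms=0b +338.983ms=2/3b
2) 338.983ms=2/3b +338.983ms=2/3b
3) 677.966ms=4/3b +338.983ms=2/3b
4) 1016.949ms=2b +381.356ms=3/4b
5) 1398.305ms=11/4b +127.119ms=1/4b
6) 1525.424ms=3b +508.475ms=1b
Σ=4b of 4 (118bpm 2/4) — PASS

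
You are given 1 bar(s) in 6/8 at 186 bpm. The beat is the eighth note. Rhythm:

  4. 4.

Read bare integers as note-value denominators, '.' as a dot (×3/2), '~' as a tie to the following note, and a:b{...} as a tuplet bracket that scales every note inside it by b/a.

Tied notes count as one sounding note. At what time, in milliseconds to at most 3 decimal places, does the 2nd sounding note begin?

1. 0.0ms @ 0 + 967.742ms (3)
2. 967.742ms @ 3 + 967.742ms (3)

note 2 onset = 3b = 967.742ms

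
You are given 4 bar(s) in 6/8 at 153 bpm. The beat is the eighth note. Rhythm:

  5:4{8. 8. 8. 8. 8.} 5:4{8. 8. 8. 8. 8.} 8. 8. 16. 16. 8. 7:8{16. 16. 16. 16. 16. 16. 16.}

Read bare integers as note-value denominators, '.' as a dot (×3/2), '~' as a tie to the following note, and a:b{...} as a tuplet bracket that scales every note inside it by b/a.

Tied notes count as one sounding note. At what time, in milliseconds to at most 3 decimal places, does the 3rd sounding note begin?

1. 0.0ms @ 0 + 470.588ms (6/5)
2. 470.588ms @ 6/5 + 470.588ms (6/5)
3. 941.176ms @ 12/5 + 470.588ms (6/5)
4. 1411.765ms @ 18/5 + 470.588ms (6/5)
5. 1882.353ms @ 24/5 + 470.588ms (6/5)
6. 2352.941ms @ 6 + 470.588ms (6/5)
7. 2823.529ms @ 36/5 + 470.588ms (6/5)
8. 3294.118ms @ 42/5 + 470.588ms (6/5)
9. 3764.706ms @ 48/5 + 470.588ms (6/5)
10. 4235.294ms @ 54/5 + 470.588ms (6/5)
11. 4705.882ms @ 12 + 588.235ms (3/2)
12. 5294.118ms @ 27/2 + 588.235ms (3/2)
13. 5882.353ms @ 15 + 294.118ms (3/4)
14. 6176.471ms @ 63/4 + 294.118ms (3/4)
15. 6470.588ms @ 33/2 + 588.235ms (3/2)
16. 7058.824ms @ 18 + 336.134ms (6/7)
17. 7394.958ms @ 132/7 + 336.134ms (6/7)
18. 7731.092ms @ 138/7 + 336.134ms (6/7)
19. 8067.227ms @ 144/7 + 336.134ms (6/7)
20. 8403.361ms @ 150/7 + 336.134ms (6/7)
21. 8739.496ms @ 156/7 + 336.134ms (6/7)
22. 9075.63ms @ 162/7 + 336.134ms (6/7)

note 3 onset = 12/5b = 941.176ms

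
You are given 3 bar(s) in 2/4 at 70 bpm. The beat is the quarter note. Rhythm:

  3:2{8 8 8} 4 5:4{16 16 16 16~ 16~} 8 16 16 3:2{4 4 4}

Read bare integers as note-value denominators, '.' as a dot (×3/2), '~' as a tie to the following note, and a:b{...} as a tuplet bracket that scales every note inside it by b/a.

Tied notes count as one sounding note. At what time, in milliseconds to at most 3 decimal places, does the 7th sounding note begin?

note 7 onset = 12/5b = 2057.143ms

1. 0.0ms @ 0 + 285.714ms (1/3)
2. 285.714ms @ 1/3 + 285.714ms (1/3)
3. 571.429ms @ 2/3 + 285.714ms (1/3)
4. 857.143ms @ 1 + 857.143ms (1)
5. 1714.286ms @ 2 + 171.429ms (1/5)
6. 1885.714ms @ 11/5 + 171.429ms (1/5)
7. 2057.143ms @ 12/5 + 171.429ms (1/5)
8. 2228.571ms @ 13/5 + 771.429ms (9/10)
9. 3000.0ms @ 7/2 + 214.286ms (1/4)
10. 3214.286ms @ 15/4 + 214.286ms (1/4)
11. 3428.571ms @ 4 + 571.429ms (2/3)
12. 4000.0ms @ 14/3 + 571.429ms (2/3)
13. 4571.429ms @ 16/3 + 571.429ms (2/3)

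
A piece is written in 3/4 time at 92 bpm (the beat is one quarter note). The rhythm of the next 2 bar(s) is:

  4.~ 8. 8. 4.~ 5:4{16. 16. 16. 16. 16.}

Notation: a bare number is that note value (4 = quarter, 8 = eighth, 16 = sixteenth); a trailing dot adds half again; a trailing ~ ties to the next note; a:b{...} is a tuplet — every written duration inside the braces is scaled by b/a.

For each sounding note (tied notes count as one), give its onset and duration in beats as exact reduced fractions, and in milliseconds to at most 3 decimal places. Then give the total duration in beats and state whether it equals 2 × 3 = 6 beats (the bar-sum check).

1) 0.0ms=0b +1467.391ms=9/4b
2) 1467.391ms=9/4b +489.13ms=3/4b
3) 1956.522ms=3b +1173.913ms=9/5b
4) 3130.435ms=24/5b +195.652ms=3/10b
5) 3326.087ms=51/10b +195.652ms=3/10b
6) 3521.739ms=27/5b +195.652ms=3/10b
7) 3717.391ms=57/10b +195.652ms=3/10b
Σ=6b of 6 (92bpm 3/4) — PASS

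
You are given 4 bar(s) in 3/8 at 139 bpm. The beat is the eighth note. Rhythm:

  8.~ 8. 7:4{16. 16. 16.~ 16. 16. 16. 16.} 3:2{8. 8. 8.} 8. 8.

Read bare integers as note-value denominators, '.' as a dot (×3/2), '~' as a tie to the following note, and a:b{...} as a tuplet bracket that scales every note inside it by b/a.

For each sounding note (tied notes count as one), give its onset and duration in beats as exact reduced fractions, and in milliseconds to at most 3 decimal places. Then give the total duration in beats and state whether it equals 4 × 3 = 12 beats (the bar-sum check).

1) 0.0ms=0b +1294.964ms=3b
2) 1294.964ms=3b +184.995ms=3/7b
3) 1479.959ms=24/7b +184.995ms=3/7b
4) 1664.954ms=27/7b +369.99ms=6/7b
5) 2034.943ms=33/7b +184.995ms=3/7b
6) 2219.938ms=36/7b +184.995ms=3/7b
7) 2404.933ms=39/7b +184.995ms=3/7b
8) 2589.928ms=6b +431.655ms=1b
9) 3021.583ms=7b +431.655ms=1b
10) 3453.237ms=8b +431.655ms=1b
11) 3884.892ms=9b +647.482ms=3/2b
12) 4532.374ms=21/2b +647.482ms=3/2b
Σ=12b of 12 (139bpm 3/8) — PASS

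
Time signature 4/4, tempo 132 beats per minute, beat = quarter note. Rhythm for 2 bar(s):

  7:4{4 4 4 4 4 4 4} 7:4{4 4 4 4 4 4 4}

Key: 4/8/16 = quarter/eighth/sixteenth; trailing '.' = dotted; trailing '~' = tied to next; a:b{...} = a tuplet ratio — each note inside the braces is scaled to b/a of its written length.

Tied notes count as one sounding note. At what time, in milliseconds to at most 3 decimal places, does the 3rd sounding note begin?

note 3 onset = 8/7b = 519.481ms

1. 0.0ms @ 0 + 259.74ms (4/7)
2. 259.74ms @ 4/7 + 259.74ms (4/7)
3. 519.481ms @ 8/7 + 259.74ms (4/7)
4. 779.221ms @ 12/7 + 259.74ms (4/7)
5. 1038.961ms @ 16/7 + 259.74ms (4/7)
6. 1298.701ms @ 20/7 + 259.74ms (4/7)
7. 1558.442ms @ 24/7 + 259.74ms (4/7)
8. 1818.182ms @ 4 + 259.74ms (4/7)
9. 2077.922ms @ 32/7 + 259.74ms (4/7)
10. 2337.662ms @ 36/7 + 259.74ms (4/7)
11. 2597.403ms @ 40/7 + 259.74ms (4/7)
12. 2857.143ms @ 44/7 + 259.74ms (4/7)
13. 3116.883ms @ 48/7 + 259.74ms (4/7)
14. 3376.623ms @ 52/7 + 259.74ms (4/7)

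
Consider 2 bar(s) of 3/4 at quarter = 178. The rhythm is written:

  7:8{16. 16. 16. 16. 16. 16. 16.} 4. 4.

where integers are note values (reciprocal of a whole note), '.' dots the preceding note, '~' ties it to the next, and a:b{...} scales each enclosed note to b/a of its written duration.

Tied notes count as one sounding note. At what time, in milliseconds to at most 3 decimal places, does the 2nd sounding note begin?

note 2 onset = 3/7b = 144.462ms

1. 0.0ms @ 0 + 144.462ms (3/7)
2. 144.462ms @ 3/7 + 144.462ms (3/7)
3. 288.925ms @ 6/7 + 144.462ms (3/7)
4. 433.387ms @ 9/7 + 144.462ms (3/7)
5. 577.849ms @ 12/7 + 144.462ms (3/7)
6. 722.311ms @ 15/7 + 144.462ms (3/7)
7. 866.774ms @ 18/7 + 144.462ms (3/7)
8. 1011.236ms @ 3 + 505.618ms (3/2)
9. 1516.854ms @ 9/2 + 505.618ms (3/2)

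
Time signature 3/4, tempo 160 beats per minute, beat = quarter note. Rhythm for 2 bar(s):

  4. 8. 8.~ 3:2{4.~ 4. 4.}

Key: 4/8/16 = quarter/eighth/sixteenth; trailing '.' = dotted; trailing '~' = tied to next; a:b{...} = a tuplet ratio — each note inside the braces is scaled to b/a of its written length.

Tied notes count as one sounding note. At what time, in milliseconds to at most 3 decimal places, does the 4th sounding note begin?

note 4 onset = 5b = 1875.0ms

1. 0.0ms @ 0 + 562.5ms (3/2)
2. 562.5ms @ 3/2 + 281.25ms (3/4)
3. 843.75ms @ 9/4 + 1031.25ms (11/4)
4. 1875.0ms @ 5 + 375.0ms (1)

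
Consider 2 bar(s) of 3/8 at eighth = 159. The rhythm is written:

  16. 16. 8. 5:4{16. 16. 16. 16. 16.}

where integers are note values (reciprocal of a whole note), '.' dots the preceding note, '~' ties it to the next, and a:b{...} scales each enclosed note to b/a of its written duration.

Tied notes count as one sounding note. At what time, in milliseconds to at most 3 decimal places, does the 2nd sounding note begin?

note 2 onset = 3/4b = 283.019ms

1. 0.0ms @ 0 + 283.019ms (3/4)
2. 283.019ms @ 3/4 + 283.019ms (3/4)
3. 566.038ms @ 3/2 + 566.038ms (3/2)
4. 1132.075ms @ 3 + 226.415ms (3/5)
5. 1358.491ms @ 18/5 + 226.415ms (3/5)
6. 1584.906ms @ 21/5 + 226.415ms (3/5)
7. 1811.321ms @ 24/5 + 226.415ms (3/5)
8. 2037.736ms @ 27/5 + 226.415ms (3/5)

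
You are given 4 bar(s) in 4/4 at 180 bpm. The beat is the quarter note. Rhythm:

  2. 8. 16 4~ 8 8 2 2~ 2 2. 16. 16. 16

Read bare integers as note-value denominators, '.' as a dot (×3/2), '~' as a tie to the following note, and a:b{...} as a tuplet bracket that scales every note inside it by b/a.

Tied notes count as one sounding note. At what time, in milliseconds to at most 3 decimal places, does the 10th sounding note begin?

1. 0.0ms @ 0 + 1000.0ms (3)
2. 1000.0ms @ 3 + 250.0ms (3/4)
3. 1250.0ms @ 15/4 + 83.333ms (1/4)
4. 1333.333ms @ 4 + 500.0ms (3/2)
5. 1833.333ms @ 11/2 + 166.667ms (1/2)
6. 2000.0ms @ 6 + 666.667ms (2)
7. 2666.667ms @ 8 + 1333.333ms (4)
8. 4000.0ms @ 12 + 1000.0ms (3)
9. 5000.0ms @ 15 + 125.0ms (3/8)
10. 5125.0ms @ 123/8 + 125.0ms (3/8)
11. 5250.0ms @ 63/4 + 83.333ms (1/4)

note 10 onset = 123/8b = 5125.0ms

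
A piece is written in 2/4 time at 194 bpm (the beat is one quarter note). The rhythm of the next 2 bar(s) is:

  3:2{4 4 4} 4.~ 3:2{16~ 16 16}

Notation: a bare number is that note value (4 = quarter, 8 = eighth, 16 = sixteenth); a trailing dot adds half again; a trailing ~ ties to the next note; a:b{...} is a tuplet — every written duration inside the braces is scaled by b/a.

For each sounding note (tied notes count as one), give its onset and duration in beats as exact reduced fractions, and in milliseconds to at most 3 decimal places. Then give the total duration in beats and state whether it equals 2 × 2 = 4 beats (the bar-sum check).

1) 0.0ms=0b +206.186ms=2/3b
2) 206.186ms=2/3b +206.186ms=2/3b
3) 412.371ms=4/3b +206.186ms=2/3b
4) 618.557ms=2b +567.01ms=11/6b
5) 1185.567ms=23/6b +51.546ms=1/6b
Σ=4b of 4 (194bpm 2/4) — PASS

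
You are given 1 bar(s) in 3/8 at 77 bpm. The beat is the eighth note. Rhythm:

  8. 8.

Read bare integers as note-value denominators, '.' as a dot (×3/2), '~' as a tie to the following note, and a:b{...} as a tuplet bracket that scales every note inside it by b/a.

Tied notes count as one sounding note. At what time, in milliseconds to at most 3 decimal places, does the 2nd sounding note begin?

1. 0.0ms @ 0 + 1168.831ms (3/2)
2. 1168.831ms @ 3/2 + 1168.831ms (3/2)

note 2 onset = 3/2b = 1168.831ms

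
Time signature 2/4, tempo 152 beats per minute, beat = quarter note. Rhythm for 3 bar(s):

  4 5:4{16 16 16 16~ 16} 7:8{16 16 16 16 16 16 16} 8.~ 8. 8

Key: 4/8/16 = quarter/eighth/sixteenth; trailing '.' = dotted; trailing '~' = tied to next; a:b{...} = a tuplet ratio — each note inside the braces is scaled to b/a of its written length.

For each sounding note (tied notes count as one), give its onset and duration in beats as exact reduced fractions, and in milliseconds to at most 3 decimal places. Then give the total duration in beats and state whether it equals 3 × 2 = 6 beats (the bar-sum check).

1) 0.0ms=0b +394.737ms=1b
2) 394.737ms=1b +78.947ms=1/5b
3) 473.684ms=6/5b +78.947ms=1/5b
4) 552.632ms=7/5b +78.947ms=1/5b
5) 631.579ms=8/5b +157.895ms=2/5b
6) 789.474ms=2b +112.782ms=2/7b
7) 902.256ms=16/7b +112.782ms=2/7b
8) 1015.038ms=18/7b +112.782ms=2/7b
9) 1127.82ms=20/7b +112.782ms=2/7b
10) 1240.602ms=22/7b +112.782ms=2/7b
11) 1353.383ms=24/7b +112.782ms=2/7b
12) 1466.165ms=26/7b +112.782ms=2/7b
13) 1578.947ms=4b +592.105ms=3/2b
14) 2171.053ms=11/2b +197.368ms=1/2b
Σ=6b of 6 (152bpm 2/4) — PASS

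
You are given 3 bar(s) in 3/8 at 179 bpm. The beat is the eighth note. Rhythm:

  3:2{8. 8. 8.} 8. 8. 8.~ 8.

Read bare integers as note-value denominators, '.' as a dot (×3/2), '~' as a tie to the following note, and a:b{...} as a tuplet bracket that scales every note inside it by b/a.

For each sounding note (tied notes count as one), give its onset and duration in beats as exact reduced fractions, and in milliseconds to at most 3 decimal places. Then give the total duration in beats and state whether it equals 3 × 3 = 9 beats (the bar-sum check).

1) 0.0ms=0b +335.196ms=1b
2) 335.196ms=1b +335.196ms=1b
3) 670.391ms=2b +335.196ms=1b
4) 1005.587ms=3b +502.793ms=3/2b
5) 1508.38ms=9/2b +502.793ms=3/2b
6) 2011.173ms=6b +1005.587ms=3b
Σ=9b of 9 (179bpm 3/8) — PASS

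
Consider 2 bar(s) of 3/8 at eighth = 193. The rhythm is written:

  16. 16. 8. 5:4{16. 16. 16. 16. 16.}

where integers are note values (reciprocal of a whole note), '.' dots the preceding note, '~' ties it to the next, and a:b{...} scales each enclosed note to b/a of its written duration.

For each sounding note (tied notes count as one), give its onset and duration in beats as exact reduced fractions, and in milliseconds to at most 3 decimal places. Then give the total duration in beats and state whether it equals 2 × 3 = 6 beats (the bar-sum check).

1) 0.0ms=0b +233.161ms=3/4b
2) 233.161ms=3/4b +233.161ms=3/4b
3) 466.321ms=3/2b +466.321ms=3/2b
4) 932.642ms=3b +186.528ms=3/5b
5) 1119.171ms=18/5b +186.528ms=3/5b
6) 1305.699ms=21/5b +186.528ms=3/5b
7) 1492.228ms=24/5b +186.528ms=3/5b
8) 1678.756ms=27/5b +186.528ms=3/5b
Σ=6b of 6 (193bpm 3/8) — PASS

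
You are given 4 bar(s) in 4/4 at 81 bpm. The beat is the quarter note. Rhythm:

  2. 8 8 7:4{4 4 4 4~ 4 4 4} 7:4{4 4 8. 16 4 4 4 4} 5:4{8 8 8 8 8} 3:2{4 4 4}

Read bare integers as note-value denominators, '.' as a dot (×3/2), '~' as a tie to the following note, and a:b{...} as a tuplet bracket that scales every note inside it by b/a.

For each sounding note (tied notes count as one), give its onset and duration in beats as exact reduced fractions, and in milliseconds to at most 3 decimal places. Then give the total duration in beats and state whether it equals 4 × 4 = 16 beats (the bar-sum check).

1) 0.0ms=0b +2222.222ms=3b
2) 2222.222ms=3b +370.37ms=1/2b
3) 2592.593ms=7/2b +370.37ms=1/2b
4) 2962.963ms=4b +423.28ms=4/7b
5) 3386.243ms=32/7b +423.28ms=4/7b
6) 3809.524ms=36/7b +423.28ms=4/7b
7) 4232.804ms=40/7b +846.561ms=8/7b
8) 5079.365ms=48/7b +423.28ms=4/7b
9) 5502.646ms=52/7b +423.28ms=4/7b
10) 5925.926ms=8b +423.28ms=4/7b
11) 6349.206ms=60/7b +423.28ms=4/7b
12) 6772.487ms=64/7b +317.46ms=3/7b
13) 7089.947ms=67/7b +105.82ms=1/7b
14) 7195.767ms=68/7b +423.28ms=4/7b
15) 7619.048ms=72/7b +423.28ms=4/7b
16) 8042.328ms=76/7b +423.28ms=4/7b
17) 8465.608ms=80/7b +423.28ms=4/7b
18) 8888.889ms=12b +296.296ms=2/5b
19) 9185.185ms=62/5b +296.296ms=2/5b
20) 9481.481ms=64/5b +296.296ms=2/5b
21) 9777.778ms=66/5b +296.296ms=2/5b
22) 10074.074ms=68/5b +296.296ms=2/5b
23) 10370.37ms=14b +493.827ms=2/3b
24) 10864.198ms=44/3b +493.827ms=2/3b
25) 11358.025ms=46/3b +493.827ms=2/3b
Σ=16b of 16 (81bpm 4/4) — PASS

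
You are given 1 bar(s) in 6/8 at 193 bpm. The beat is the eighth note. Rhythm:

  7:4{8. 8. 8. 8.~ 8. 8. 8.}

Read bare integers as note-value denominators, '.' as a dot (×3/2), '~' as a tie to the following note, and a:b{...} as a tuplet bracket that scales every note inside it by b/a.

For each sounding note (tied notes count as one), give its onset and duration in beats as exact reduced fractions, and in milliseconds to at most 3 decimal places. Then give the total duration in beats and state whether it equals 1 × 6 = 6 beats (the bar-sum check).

1) 0.0ms=0b +266.469ms=6/7b
2) 266.469ms=6/7b +266.469ms=6/7b
3) 532.939ms=12/7b +266.469ms=6/7b
4) 799.408ms=18/7b +532.939ms=12/7b
5) 1332.346ms=30/7b +266.469ms=6/7b
6) 1598.816ms=36/7b +266.469ms=6/7b
Σ=6b of 6 (193bpm 6/8) — PASS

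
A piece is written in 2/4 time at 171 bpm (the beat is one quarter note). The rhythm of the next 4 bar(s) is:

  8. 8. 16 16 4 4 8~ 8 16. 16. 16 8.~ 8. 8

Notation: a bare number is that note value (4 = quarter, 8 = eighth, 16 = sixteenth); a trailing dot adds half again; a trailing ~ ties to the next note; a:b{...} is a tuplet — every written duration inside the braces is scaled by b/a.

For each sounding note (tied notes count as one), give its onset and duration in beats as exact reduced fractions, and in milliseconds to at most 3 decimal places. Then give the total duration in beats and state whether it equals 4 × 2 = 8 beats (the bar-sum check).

1) 0.0ms=0b +263.158ms=3/4b
2) 263.158ms=3/4b +263.158ms=3/4b
3) 526.316ms=3/2b +87.719ms=1/4b
4) 614.035ms=7/4b +87.719ms=1/4b
5) 701.754ms=2b +350.877ms=1b
6) 1052.632ms=3b +350.877ms=1b
7) 1403.509ms=4b +350.877ms=1b
8) 1754.386ms=5b +131.579ms=3/8b
9) 1885.965ms=43/8b +131.579ms=3/8b
10) 2017.544ms=23/4b +87.719ms=1/4b
11) 2105.263ms=6b +526.316ms=3/2b
12) 2631.579ms=15/2b +175.439ms=1/2b
Σ=8b of 8 (171bpm 2/4) — PASS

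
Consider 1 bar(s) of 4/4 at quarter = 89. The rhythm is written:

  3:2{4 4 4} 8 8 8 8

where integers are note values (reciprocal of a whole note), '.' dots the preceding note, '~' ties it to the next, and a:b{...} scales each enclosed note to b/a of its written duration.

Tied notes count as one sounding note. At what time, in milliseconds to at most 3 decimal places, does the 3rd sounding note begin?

note 3 onset = 4/3b = 898.876ms

1. 0.0ms @ 0 + 449.438ms (2/3)
2. 449.438ms @ 2/3 + 449.438ms (2/3)
3. 898.876ms @ 4/3 + 449.438ms (2/3)
4. 1348.315ms @ 2 + 337.079ms (1/2)
5. 1685.393ms @ 5/2 + 337.079ms (1/2)
6. 2022.472ms @ 3 + 337.079ms (1/2)
7. 2359.551ms @ 7/2 + 337.079ms (1/2)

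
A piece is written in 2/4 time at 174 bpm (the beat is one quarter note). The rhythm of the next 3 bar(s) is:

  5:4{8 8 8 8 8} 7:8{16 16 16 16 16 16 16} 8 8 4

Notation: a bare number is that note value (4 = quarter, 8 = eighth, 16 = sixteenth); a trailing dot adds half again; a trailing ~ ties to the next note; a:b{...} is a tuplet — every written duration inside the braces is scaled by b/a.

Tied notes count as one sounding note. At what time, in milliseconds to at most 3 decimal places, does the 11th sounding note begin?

1. 0.0ms @ 0 + 137.931ms (2/5)
2. 137.931ms @ 2/5 + 137.931ms (2/5)
3. 275.862ms @ 4/5 + 137.931ms (2/5)
4. 413.793ms @ 6/5 + 137.931ms (2/5)
5. 551.724ms @ 8/5 + 137.931ms (2/5)
6. 689.655ms @ 2 + 98.522ms (2/7)
7. 788.177ms @ 16/7 + 98.522ms (2/7)
8. 886.7ms @ 18/7 + 98.522ms (2/7)
9. 985.222ms @ 20/7 + 98.522ms (2/7)
10. 1083.744ms @ 22/7 + 98.522ms (2/7)
11. 1182.266ms @ 24/7 + 98.522ms (2/7)
12. 1280.788ms @ 26/7 + 98.522ms (2/7)
13. 1379.31ms @ 4 + 172.414ms (1/2)
14. 1551.724ms @ 9/2 + 172.414ms (1/2)
15. 1724.138ms @ 5 + 344.828ms (1)

note 11 onset = 24/7b = 1182.266ms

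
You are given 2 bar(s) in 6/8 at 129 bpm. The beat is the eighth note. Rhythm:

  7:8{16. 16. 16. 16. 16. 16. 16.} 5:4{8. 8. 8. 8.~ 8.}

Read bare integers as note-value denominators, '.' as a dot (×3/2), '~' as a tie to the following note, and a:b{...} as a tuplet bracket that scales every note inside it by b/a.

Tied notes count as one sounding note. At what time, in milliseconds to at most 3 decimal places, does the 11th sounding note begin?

note 11 onset = 48/5b = 4465.116ms

1. 0.0ms @ 0 + 398.671ms (6/7)
2. 398.671ms @ 6/7 + 398.671ms (6/7)
3. 797.342ms @ 12/7 + 398.671ms (6/7)
4. 1196.013ms @ 18/7 + 398.671ms (6/7)
5. 1594.684ms @ 24/7 + 398.671ms (6/7)
6. 1993.355ms @ 30/7 + 398.671ms (6/7)
7. 2392.027ms @ 36/7 + 398.671ms (6/7)
8. 2790.698ms @ 6 + 558.14ms (6/5)
9. 3348.837ms @ 36/5 + 558.14ms (6/5)
10. 3906.977ms @ 42/5 + 558.14ms (6/5)
11. 4465.116ms @ 48/5 + 1116.279ms (12/5)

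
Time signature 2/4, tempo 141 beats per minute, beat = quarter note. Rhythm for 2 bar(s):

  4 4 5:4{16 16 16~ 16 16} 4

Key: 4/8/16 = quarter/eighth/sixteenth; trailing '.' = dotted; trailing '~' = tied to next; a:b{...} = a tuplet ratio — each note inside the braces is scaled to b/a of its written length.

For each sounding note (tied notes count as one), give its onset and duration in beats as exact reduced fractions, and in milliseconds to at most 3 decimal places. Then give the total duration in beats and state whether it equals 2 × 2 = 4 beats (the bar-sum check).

1) 0.0ms=0b +425.532ms=1b
2) 425.532ms=1b +425.532ms=1b
3) 851.064ms=2b +85.106ms=1/5b
4) 936.17ms=11/5b +85.106ms=1/5b
5) 1021.277ms=12/5b +170.213ms=2/5b
6) 1191.489ms=14/5b +85.106ms=1/5b
7) 1276.596ms=3b +425.532ms=1b
Σ=4b of 4 (141bpm 2/4) — PASS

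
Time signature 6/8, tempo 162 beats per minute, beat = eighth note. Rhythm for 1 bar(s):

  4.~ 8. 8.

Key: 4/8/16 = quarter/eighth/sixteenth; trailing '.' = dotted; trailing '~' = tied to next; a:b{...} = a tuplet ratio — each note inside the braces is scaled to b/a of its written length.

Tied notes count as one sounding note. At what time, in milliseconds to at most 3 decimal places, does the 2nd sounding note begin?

note 2 onset = 9/2b = 1666.667ms

1. 0.0ms @ 0 + 1666.667ms (9/2)
2. 1666.667ms @ 9/2 + 555.556ms (3/2)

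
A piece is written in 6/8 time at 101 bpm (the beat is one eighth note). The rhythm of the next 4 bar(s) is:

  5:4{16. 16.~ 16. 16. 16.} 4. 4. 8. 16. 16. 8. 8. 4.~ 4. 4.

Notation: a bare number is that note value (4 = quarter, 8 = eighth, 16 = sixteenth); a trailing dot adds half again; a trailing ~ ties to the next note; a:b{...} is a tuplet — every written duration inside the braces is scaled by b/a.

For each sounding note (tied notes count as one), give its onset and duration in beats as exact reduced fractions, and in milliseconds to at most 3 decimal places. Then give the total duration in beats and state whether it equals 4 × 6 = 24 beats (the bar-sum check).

1) 0.0ms=0b +356.436ms=3/5b
2) 356.436ms=3/5b +712.871ms=6/5b
3) 1069.307ms=9/5b +356.436ms=3/5b
4) 1425.743ms=12/5b +356.436ms=3/5b
5) 1782.178ms=3b +1782.178ms=3b
6) 3564.356ms=6b +1782.178ms=3b
7) 5346.535ms=9b +891.089ms=3/2b
8) 6237.624ms=21/2b +445.545ms=3/4b
9) 6683.168ms=45/4b +445.545ms=3/4b
10) 7128.713ms=12b +891.089ms=3/2b
11) 8019.802ms=27/2b +891.089ms=3/2b
12) 8910.891ms=15b +3564.356ms=6b
13) 12475.248ms=21b +1782.178ms=3b
Σ=24b of 24 (101bpm 6/8) — PASS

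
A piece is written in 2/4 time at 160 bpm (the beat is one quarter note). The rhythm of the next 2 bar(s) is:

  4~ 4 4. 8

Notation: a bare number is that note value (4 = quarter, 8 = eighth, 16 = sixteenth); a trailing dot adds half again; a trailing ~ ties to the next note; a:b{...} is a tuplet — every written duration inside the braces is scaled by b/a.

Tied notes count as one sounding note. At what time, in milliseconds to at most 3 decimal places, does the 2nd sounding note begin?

note 2 onset = 2b = 750.0ms

1. 0.0ms @ 0 + 750.0ms (2)
2. 750.0ms @ 2 + 562.5ms (3/2)
3. 1312.5ms @ 7/2 + 187.5ms (1/2)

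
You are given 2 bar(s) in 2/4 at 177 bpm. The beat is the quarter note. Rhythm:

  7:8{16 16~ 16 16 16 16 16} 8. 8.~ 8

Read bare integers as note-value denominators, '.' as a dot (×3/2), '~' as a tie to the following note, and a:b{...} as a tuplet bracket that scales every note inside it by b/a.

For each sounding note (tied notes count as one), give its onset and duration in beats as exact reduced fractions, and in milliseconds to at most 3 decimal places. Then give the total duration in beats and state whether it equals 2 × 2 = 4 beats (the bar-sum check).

1) 0.0ms=0b +96.852ms=2/7b
2) 96.852ms=2/7b +193.705ms=4/7b
3) 290.557ms=6/7b +96.852ms=2/7b
4) 387.409ms=8/7b +96.852ms=2/7b
5) 484.262ms=10/7b +96.852ms=2/7b
6) 581.114ms=12/7b +96.852ms=2/7b
7) 677.966ms=2b +254.237ms=3/4b
8) 932.203ms=11/4b +423.729ms=5/4b
Σ=4b of 4 (177bpm 2/4) — PASS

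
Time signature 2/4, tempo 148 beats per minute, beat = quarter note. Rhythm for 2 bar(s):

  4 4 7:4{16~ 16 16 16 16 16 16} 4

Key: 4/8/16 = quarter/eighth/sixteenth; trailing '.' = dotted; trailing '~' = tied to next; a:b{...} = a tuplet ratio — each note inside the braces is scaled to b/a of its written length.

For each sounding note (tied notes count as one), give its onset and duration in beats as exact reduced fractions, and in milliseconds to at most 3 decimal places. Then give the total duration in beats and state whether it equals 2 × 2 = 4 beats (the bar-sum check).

1) 0.0ms=0b +405.405ms=1b
2) 405.405ms=1b +405.405ms=1b
3) 810.811ms=2b +115.83ms=2/7b
4) 926.641ms=16/7b +57.915ms=1/7b
5) 984.556ms=17/7b +57.915ms=1/7b
6) 1042.471ms=18/7b +57.915ms=1/7b
7) 1100.386ms=19/7b +57.915ms=1/7b
8) 1158.301ms=20/7b +57.915ms=1/7b
9) 1216.216ms=3b +405.405ms=1b
Σ=4b of 4 (148bpm 2/4) — PASS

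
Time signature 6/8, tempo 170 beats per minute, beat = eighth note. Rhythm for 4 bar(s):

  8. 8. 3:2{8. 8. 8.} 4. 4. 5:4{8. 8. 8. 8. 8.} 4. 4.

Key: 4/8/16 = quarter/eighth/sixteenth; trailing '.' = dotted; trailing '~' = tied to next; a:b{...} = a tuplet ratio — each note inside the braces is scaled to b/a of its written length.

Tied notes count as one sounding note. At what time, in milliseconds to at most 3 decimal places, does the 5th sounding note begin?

note 5 onset = 5b = 1764.706ms

1. 0.0ms @ 0 + 529.412ms (3/2)
2. 529.412ms @ 3/2 + 529.412ms (3/2)
3. 1058.824ms @ 3 + 352.941ms (1)
4. 1411.765ms @ 4 + 352.941ms (1)
5. 1764.706ms @ 5 + 352.941ms (1)
6. 2117.647ms @ 6 + 1058.824ms (3)
7. 3176.471ms @ 9 + 1058.824ms (3)
8. 4235.294ms @ 12 + 423.529ms (6/5)
9. 4658.824ms @ 66/5 + 423.529ms (6/5)
10. 5082.353ms @ 72/5 + 423.529ms (6/5)
11. 5505.882ms @ 78/5 + 423.529ms (6/5)
12. 5929.412ms @ 84/5 + 423.529ms (6/5)
13. 6352.941ms @ 18 + 1058.824ms (3)
14. 7411.765ms @ 21 + 1058.824ms (3)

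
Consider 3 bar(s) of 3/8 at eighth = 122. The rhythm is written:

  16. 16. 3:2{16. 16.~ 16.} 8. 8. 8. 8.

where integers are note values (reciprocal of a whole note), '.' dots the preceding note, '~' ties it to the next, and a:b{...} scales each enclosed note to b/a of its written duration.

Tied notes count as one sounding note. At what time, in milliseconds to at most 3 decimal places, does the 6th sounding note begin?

note 6 onset = 9/2b = 2213.115ms

1. 0.0ms @ 0 + 368.852ms (3/4)
2. 368.852ms @ 3/4 + 368.852ms (3/4)
3. 737.705ms @ 3/2 + 245.902ms (1/2)
4. 983.607ms @ 2 + 491.803ms (1)
5. 1475.41ms @ 3 + 737.705ms (3/2)
6. 2213.115ms @ 9/2 + 737.705ms (3/2)
7. 2950.82ms @ 6 + 737.705ms (3/2)
8. 3688.525ms @ 15/2 + 737.705ms (3/2)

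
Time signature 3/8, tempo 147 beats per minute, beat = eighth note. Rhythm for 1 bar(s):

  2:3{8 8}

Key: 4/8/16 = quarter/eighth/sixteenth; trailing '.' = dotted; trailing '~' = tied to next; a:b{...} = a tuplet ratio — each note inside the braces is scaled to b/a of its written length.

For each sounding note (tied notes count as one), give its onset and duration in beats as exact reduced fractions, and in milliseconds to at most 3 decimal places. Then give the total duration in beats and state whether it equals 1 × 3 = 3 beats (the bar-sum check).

1) 0.0ms=0b +612.245ms=3/2b
2) 612.245ms=3/2b +612.245ms=3/2b
Σ=3b of 3 (147bpm 3/8) — PASS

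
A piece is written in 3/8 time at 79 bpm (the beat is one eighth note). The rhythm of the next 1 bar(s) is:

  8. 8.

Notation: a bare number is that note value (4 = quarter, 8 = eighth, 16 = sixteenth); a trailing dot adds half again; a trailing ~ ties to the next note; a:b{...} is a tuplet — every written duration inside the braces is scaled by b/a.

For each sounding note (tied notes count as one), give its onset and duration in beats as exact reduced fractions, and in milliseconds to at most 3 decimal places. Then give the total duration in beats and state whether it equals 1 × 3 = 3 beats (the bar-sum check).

1) 0.0ms=0b +1139.241ms=3/2b
2) 1139.241ms=3/2b +1139.241ms=3/2b
Σ=3b of 3 (79bpm 3/8) — PASS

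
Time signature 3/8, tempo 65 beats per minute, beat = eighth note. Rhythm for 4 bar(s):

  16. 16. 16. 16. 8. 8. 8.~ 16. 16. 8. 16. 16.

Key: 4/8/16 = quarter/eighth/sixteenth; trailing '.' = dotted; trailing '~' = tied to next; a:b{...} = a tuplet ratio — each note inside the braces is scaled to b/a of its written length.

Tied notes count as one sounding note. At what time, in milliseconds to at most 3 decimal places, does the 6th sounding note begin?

1. 0.0ms @ 0 + 692.308ms (3/4)
2. 692.308ms @ 3/4 + 692.308ms (3/4)
3. 1384.615ms @ 3/2 + 692.308ms (3/4)
4. 2076.923ms @ 9/4 + 692.308ms (3/4)
5. 2769.231ms @ 3 + 1384.615ms (3/2)
6. 4153.846ms @ 9/2 + 1384.615ms (3/2)
7. 5538.462ms @ 6 + 2076.923ms (9/4)
8. 7615.385ms @ 33/4 + 692.308ms (3/4)
9. 8307.692ms @ 9 + 1384.615ms (3/2)
10. 9692.308ms @ 21/2 + 692.308ms (3/4)
11. 10384.615ms @ 45/4 + 692.308ms (3/4)

note 6 onset = 9/2b = 4153.846ms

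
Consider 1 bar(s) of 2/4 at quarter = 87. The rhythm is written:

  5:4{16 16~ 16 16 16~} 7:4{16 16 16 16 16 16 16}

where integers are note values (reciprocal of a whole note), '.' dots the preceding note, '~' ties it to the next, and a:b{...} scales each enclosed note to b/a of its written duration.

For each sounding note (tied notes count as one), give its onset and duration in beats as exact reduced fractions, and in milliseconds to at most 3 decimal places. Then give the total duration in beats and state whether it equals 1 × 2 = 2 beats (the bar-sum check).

1) 0.0ms=0b +137.931ms=1/5b
2) 137.931ms=1/5b +275.862ms=2/5b
3) 413.793ms=3/5b +137.931ms=1/5b
4) 551.724ms=4/5b +236.453ms=12/35b
5) 788.177ms=8/7b +98.522ms=1/7b
6) 886.7ms=9/7b +98.522ms=1/7b
7) 985.222ms=10/7b +98.522ms=1/7b
8) 1083.744ms=11/7b +98.522ms=1/7b
9) 1182.266ms=12/7b +98.522ms=1/7b
10) 1280.788ms=13/7b +98.522ms=1/7b
Σ=2b of 2 (87bpm 2/4) — PASS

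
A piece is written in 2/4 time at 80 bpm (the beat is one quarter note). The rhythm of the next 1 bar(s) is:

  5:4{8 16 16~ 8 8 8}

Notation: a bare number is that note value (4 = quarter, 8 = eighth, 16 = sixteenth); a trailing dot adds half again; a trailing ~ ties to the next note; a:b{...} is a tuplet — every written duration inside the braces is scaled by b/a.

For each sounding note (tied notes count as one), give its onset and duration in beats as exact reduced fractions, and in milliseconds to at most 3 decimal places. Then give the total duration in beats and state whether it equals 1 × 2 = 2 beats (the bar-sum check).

1) 0.0ms=0b +300.0ms=2/5b
2) 300.0ms=2/5b +150.0ms=1/5b
3) 450.0ms=3/5b +450.0ms=3/5b
4) 900.0ms=6/5b +300.0ms=2/5b
5) 1200.0ms=8/5b +300.0ms=2/5b
Σ=2b of 2 (80bpm 2/4) — PASS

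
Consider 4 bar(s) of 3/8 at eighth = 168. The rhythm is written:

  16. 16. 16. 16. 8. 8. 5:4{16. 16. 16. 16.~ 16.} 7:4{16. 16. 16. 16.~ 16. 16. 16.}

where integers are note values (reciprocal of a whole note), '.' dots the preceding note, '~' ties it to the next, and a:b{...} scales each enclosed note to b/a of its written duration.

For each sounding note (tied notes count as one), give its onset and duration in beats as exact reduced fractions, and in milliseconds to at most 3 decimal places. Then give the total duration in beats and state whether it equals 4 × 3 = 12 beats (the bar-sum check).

1) 0.0ms=0b +267.857ms=3/4b
2) 267.857ms=3/4b +267.857ms=3/4b
3) 535.714ms=3/2b +267.857ms=3/4b
4) 803.571ms=9/4b +267.857ms=3/4b
5) 1071.429ms=3b +535.714ms=3/2b
6) 1607.143ms=9/2b +535.714ms=3/2b
7) 2142.857ms=6b +214.286ms=3/5b
8) 2357.143ms=33/5b +214.286ms=3/5b
9) 2571.429ms=36/5b +214.286ms=3/5b
10) 2785.714ms=39/5b +428.571ms=6/5b
11) 3214.286ms=9b +153.061ms=3/7b
12) 3367.347ms=66/7b +153.061ms=3/7b
13) 3520.408ms=69/7b +153.061ms=3/7b
14) 3673.469ms=72/7b +306.122ms=6/7b
15) 3979.592ms=78/7b +153.061ms=3/7b
16) 4132.653ms=81/7b +153.061ms=3/7b
Σ=12b of 12 (168bpm 3/8) — PASS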